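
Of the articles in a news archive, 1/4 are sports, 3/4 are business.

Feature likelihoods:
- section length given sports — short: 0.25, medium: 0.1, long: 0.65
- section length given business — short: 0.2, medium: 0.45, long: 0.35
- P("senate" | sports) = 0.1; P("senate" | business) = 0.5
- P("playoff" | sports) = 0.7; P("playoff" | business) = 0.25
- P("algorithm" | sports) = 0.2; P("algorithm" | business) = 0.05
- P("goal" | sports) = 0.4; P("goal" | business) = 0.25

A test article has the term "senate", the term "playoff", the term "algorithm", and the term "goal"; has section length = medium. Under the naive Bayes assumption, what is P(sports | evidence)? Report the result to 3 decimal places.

sports: 0.25 × 0.1 × 0.1 × 0.7 × 0.2 × 0.4 = 0.00014
business: 0.75 × 0.45 × 0.5 × 0.25 × 0.05 × 0.25 = 0.00052734375
P(sports | x) = 0.00014 / 0.00066734375 ≈ 0.210

0.210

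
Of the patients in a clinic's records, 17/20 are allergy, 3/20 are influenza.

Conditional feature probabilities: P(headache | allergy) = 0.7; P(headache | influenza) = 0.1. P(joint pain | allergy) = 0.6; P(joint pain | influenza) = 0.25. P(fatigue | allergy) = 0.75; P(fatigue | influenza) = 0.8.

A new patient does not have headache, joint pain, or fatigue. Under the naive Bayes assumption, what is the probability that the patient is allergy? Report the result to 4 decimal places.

allergy: 0.85 × (1−0.7) × (1−0.6) × (1−0.75) = 0.0255
influenza: 0.15 × (1−0.1) × (1−0.25) × (1−0.8) = 0.02025
P(allergy | x) = 0.0255 / 0.04575 ≈ 0.5574

0.5574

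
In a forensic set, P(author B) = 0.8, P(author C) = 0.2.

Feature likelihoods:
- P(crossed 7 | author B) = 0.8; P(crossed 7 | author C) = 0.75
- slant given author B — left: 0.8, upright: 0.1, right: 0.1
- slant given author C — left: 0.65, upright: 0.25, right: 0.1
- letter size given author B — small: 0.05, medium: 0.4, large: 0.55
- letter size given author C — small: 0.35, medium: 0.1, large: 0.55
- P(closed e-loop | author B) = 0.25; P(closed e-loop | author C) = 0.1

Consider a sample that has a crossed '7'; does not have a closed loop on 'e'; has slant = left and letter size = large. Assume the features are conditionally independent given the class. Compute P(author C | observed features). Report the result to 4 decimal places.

0.1860

author B: 0.8 × 0.8 × 0.8 × 0.55 × (1−0.25) = 0.2112
author C: 0.2 × 0.75 × 0.65 × 0.55 × (1−0.1) = 0.0482625
P(author C | x) = 0.0482625 / 0.2594625 ≈ 0.1860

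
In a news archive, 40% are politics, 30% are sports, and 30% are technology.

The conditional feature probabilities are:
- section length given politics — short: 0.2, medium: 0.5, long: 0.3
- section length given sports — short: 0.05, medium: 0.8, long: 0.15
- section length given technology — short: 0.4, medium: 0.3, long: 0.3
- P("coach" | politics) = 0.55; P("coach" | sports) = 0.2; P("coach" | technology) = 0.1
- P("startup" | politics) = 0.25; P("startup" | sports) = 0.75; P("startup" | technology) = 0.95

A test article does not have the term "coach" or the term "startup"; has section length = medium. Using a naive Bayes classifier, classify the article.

politics: 0.4 × 0.5 × (1−0.55) × (1−0.25) = 0.0675
sports: 0.3 × 0.8 × (1−0.2) × (1−0.75) = 0.048
technology: 0.3 × 0.3 × (1−0.1) × (1−0.95) = 0.00405
Highest score → politics.

politics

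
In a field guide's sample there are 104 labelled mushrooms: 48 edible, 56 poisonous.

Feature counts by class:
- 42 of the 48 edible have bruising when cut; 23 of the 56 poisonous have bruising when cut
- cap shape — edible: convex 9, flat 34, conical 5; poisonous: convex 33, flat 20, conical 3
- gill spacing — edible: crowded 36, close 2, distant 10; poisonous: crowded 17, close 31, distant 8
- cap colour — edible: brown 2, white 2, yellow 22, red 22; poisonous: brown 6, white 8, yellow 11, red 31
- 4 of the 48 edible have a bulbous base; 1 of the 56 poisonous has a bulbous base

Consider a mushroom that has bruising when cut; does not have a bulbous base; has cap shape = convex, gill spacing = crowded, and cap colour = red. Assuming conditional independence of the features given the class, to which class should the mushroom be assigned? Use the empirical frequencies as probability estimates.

edible: (48/104) × (42/48) × (9/48) × (36/48) × (22/48) × (44/48) ≈ 0.0238601
poisonous: (56/104) × (23/56) × (33/56) × (17/56) × (31/56) × (55/56) ≈ 0.0215095
Highest score → edible.

edible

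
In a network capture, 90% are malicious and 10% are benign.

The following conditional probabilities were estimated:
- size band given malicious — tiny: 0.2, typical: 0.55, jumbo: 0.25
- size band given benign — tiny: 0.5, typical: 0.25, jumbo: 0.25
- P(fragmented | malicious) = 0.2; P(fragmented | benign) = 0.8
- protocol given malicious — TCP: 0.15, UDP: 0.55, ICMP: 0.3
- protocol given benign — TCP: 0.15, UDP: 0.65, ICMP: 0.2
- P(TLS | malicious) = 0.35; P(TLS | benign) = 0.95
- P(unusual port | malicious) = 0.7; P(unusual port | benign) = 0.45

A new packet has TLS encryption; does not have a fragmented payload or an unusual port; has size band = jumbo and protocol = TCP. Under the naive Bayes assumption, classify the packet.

malicious: 0.9 × 0.25 × (1−0.2) × 0.15 × 0.35 × (1−0.7) = 0.002835
benign: 0.1 × 0.25 × (1−0.8) × 0.15 × 0.95 × (1−0.45) = 0.000391875
Highest score → malicious.

malicious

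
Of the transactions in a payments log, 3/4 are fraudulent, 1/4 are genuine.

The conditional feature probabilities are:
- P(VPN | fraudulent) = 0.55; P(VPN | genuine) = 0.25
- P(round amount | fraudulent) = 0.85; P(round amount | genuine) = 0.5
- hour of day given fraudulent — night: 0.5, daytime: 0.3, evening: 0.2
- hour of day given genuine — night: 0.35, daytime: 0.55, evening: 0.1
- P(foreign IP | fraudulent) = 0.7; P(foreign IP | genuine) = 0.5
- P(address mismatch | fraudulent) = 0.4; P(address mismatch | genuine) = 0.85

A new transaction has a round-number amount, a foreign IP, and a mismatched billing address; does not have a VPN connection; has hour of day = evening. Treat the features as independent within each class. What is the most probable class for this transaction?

fraudulent: 0.75 × (1−0.55) × 0.85 × 0.2 × 0.7 × 0.4 = 0.016065
genuine: 0.25 × (1−0.25) × 0.5 × 0.1 × 0.5 × 0.85 = 0.003984375
Highest score → fraudulent.

fraudulent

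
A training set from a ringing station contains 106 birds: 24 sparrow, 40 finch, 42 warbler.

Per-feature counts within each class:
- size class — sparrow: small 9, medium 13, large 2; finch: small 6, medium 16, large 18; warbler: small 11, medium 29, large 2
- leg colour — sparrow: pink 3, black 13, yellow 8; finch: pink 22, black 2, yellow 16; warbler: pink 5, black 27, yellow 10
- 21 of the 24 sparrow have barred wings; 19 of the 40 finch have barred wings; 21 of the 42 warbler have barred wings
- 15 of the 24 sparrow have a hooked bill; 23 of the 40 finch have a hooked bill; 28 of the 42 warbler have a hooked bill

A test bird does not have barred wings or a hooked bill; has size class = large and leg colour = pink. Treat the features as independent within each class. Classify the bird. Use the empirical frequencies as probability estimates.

finch

sparrow: (24/106) × (2/24) × (3/24) × (3/24) × (9/24) ≈ 0.000110554
finch: (40/106) × (18/40) × (22/40) × (21/40) × (17/40) ≈ 0.020839
warbler: (42/106) × (2/42) × (5/42) × (21/42) × (14/42) ≈ 0.000374364
Highest score → finch.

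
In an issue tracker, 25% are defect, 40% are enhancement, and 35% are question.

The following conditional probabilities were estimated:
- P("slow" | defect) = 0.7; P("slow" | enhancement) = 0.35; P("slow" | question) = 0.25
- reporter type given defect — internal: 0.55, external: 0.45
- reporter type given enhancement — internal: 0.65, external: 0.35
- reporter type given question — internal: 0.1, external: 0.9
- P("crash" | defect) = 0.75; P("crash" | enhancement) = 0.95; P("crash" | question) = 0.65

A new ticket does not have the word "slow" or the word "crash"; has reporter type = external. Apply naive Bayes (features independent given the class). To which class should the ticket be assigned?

question

defect: 0.25 × (1−0.7) × 0.45 × (1−0.75) = 0.0084375
enhancement: 0.4 × (1−0.35) × 0.35 × (1−0.95) = 0.00455
question: 0.35 × (1−0.25) × 0.9 × (1−0.65) = 0.0826875
Highest score → question.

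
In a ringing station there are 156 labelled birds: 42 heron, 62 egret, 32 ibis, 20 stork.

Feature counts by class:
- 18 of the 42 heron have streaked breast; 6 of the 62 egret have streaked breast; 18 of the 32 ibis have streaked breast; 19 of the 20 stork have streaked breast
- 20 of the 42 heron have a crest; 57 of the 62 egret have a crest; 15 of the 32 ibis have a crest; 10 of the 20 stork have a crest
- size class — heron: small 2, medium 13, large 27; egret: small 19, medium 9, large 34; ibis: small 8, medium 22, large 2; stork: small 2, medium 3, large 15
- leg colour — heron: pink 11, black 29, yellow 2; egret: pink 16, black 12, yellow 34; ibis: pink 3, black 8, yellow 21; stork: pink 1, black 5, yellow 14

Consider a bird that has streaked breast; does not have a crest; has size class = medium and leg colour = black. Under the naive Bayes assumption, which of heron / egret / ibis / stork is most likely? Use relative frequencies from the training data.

heron

heron: (42/156) × (18/42) × (22/42) × (13/42) × (29/42) ≈ 0.0129171
egret: (62/156) × (6/62) × (5/62) × (9/62) × (12/62) ≈ 0.0000871456
ibis: (32/156) × (18/32) × (17/32) × (22/32) × (8/32) ≈ 0.0105356
stork: (20/156) × (19/20) × (10/20) × (3/20) × (5/20) ≈ 0.00228365
Highest score → heron.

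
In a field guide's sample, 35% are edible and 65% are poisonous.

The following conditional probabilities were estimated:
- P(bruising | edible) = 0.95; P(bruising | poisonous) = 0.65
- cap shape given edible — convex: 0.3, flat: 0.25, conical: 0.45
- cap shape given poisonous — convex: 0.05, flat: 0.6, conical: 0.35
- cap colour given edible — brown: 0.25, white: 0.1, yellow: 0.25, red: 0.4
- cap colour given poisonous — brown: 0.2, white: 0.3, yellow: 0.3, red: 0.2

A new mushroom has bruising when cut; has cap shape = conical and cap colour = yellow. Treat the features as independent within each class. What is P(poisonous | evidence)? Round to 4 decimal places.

edible: 0.35 × 0.95 × 0.45 × 0.25 = 0.03740625
poisonous: 0.65 × 0.65 × 0.35 × 0.3 = 0.0443625
P(poisonous | x) = 0.0443625 / 0.08176875 ≈ 0.5425

0.5425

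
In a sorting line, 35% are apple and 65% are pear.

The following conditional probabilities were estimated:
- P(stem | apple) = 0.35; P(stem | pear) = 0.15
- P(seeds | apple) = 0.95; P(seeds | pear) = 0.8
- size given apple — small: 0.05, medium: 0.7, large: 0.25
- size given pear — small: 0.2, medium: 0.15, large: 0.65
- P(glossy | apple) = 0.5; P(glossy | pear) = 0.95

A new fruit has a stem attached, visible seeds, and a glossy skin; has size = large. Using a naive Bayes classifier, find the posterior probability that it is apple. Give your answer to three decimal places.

0.232

apple: 0.35 × 0.35 × 0.95 × 0.25 × 0.5 = 0.014546875
pear: 0.65 × 0.15 × 0.8 × 0.65 × 0.95 = 0.048165
P(apple | x) = 0.014546875 / 0.062711875 ≈ 0.232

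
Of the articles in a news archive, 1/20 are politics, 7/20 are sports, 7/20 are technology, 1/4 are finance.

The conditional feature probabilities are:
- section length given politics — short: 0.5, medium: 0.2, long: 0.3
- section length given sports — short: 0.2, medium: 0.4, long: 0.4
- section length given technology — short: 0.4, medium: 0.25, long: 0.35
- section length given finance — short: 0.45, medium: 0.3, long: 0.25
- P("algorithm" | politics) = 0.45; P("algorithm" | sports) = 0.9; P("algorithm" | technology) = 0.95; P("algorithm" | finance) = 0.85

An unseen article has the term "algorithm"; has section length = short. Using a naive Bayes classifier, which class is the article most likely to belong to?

technology

politics: 0.05 × 0.5 × 0.45 = 0.01125
sports: 0.35 × 0.2 × 0.9 = 0.063
technology: 0.35 × 0.4 × 0.95 = 0.133
finance: 0.25 × 0.45 × 0.85 = 0.095625
Highest score → technology.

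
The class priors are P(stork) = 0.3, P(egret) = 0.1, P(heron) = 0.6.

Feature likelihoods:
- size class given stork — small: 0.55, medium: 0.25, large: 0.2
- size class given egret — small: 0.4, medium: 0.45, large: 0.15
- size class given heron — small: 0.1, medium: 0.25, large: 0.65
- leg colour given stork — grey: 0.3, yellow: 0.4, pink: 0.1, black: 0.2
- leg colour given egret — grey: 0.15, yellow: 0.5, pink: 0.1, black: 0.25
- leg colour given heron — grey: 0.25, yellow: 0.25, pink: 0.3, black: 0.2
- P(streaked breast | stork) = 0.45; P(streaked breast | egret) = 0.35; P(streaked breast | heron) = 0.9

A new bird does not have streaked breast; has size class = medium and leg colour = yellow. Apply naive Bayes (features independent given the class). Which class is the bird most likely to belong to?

stork

stork: 0.3 × 0.25 × 0.4 × (1−0.45) = 0.0165
egret: 0.1 × 0.45 × 0.5 × (1−0.35) = 0.014625
heron: 0.6 × 0.25 × 0.25 × (1−0.9) = 0.00375
Highest score → stork.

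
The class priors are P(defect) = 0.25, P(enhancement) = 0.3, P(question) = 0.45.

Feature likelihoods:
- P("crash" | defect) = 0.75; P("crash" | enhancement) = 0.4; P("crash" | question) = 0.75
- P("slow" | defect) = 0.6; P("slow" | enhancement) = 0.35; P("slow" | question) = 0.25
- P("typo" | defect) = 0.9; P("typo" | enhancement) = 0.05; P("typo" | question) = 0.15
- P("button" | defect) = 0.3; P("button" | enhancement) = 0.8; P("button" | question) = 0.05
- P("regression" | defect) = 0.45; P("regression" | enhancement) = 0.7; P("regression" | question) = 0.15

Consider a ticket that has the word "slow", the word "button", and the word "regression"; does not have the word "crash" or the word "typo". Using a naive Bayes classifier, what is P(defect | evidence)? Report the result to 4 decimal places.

defect: 0.25 × (1−0.75) × 0.6 × (1−0.9) × 0.3 × 0.45 = 0.00050625
enhancement: 0.3 × (1−0.4) × 0.35 × (1−0.05) × 0.8 × 0.7 = 0.033516
question: 0.45 × (1−0.75) × 0.25 × (1−0.15) × 0.05 × 0.15 = 0.000179296875
P(defect | x) = 0.00050625 / 0.034201546875 ≈ 0.0148

0.0148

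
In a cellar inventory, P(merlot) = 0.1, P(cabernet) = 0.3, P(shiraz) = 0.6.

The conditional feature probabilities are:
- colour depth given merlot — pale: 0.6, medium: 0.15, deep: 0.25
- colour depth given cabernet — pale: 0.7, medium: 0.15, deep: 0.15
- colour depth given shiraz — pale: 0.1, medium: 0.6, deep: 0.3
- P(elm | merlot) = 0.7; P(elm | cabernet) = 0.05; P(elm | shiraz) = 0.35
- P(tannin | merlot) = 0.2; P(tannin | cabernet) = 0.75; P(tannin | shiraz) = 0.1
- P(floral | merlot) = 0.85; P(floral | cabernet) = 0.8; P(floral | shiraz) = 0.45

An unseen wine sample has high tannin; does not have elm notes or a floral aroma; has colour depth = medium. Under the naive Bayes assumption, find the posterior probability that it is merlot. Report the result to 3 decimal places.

0.007

merlot: 0.1 × 0.15 × (1−0.7) × 0.2 × (1−0.85) = 0.000135
cabernet: 0.3 × 0.15 × (1−0.05) × 0.75 × (1−0.8) = 0.0064125
shiraz: 0.6 × 0.6 × (1−0.35) × 0.1 × (1−0.45) = 0.01287
P(merlot | x) = 0.000135 / 0.0194175 ≈ 0.007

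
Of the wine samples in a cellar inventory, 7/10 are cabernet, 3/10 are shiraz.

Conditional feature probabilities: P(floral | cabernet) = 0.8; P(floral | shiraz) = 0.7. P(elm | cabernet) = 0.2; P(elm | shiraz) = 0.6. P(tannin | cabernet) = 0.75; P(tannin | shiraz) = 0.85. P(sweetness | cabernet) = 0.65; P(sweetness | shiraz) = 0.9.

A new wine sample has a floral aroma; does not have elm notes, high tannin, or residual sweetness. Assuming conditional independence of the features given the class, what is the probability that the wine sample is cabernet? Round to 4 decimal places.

cabernet: 0.7 × 0.8 × (1−0.2) × (1−0.75) × (1−0.65) = 0.0392
shiraz: 0.3 × 0.7 × (1−0.6) × (1−0.85) × (1−0.9) = 0.00126
P(cabernet | x) = 0.0392 / 0.04046 ≈ 0.9689

0.9689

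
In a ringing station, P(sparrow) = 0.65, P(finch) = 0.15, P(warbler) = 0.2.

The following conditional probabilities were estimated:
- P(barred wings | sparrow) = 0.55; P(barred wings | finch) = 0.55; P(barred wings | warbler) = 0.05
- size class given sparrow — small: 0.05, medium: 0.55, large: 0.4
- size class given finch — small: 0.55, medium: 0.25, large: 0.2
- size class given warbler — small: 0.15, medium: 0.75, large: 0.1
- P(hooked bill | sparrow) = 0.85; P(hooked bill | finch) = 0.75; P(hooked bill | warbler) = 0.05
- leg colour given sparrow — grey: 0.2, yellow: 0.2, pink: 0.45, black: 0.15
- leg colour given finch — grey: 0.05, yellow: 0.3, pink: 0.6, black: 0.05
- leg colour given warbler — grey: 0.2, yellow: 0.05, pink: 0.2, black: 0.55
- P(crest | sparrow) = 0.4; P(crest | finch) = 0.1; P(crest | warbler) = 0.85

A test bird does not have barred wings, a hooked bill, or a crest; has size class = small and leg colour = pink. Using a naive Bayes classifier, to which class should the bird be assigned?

sparrow: 0.65 × (1−0.55) × 0.05 × (1−0.85) × 0.45 × (1−0.4) = 0.0005923125
finch: 0.15 × (1−0.55) × 0.55 × (1−0.75) × 0.6 × (1−0.1) = 0.005011875
warbler: 0.2 × (1−0.05) × 0.15 × (1−0.05) × 0.2 × (1−0.85) = 0.00081225
Highest score → finch.

finch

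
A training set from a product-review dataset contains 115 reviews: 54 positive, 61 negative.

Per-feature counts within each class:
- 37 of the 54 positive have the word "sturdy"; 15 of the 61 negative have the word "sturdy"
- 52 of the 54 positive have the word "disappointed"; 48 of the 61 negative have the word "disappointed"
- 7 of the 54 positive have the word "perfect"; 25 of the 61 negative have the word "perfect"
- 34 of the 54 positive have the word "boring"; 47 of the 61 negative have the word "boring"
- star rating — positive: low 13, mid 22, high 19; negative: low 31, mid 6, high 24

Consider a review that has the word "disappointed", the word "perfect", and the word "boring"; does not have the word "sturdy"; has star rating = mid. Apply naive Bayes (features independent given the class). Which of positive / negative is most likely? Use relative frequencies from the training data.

positive: (54/115) × (17/54) × (52/54) × (7/54) × (34/54) × (22/54) ≈ 0.00473346
negative: (61/115) × (46/61) × (48/61) × (25/61) × (47/61) × (6/61) ≈ 0.00977622
Highest score → negative.

negative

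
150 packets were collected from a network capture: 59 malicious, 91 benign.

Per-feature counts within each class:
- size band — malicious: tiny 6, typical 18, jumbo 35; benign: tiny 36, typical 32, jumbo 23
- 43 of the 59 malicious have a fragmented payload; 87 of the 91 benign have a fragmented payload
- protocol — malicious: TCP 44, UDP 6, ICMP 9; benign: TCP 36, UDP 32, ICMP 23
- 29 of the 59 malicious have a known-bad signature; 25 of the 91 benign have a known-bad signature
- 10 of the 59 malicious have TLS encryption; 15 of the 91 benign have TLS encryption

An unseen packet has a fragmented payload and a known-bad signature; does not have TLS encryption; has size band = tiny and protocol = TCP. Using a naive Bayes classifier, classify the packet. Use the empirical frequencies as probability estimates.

benign

malicious: (59/150) × (6/59) × (43/59) × (44/59) × (29/59) × (49/59) ≈ 0.00887498
benign: (91/150) × (36/91) × (87/91) × (36/91) × (25/91) × (76/91) ≈ 0.0208267
Highest score → benign.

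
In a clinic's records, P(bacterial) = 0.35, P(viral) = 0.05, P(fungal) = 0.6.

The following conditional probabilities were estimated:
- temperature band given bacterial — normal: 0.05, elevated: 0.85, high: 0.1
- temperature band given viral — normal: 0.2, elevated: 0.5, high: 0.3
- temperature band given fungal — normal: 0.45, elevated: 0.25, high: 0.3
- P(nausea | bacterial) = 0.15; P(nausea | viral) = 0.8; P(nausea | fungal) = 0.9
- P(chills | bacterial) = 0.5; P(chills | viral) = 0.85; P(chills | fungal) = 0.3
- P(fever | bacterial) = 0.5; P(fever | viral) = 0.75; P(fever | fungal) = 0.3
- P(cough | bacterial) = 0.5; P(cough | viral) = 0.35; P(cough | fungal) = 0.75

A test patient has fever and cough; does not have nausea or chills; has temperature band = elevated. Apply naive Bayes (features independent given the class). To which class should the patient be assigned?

bacterial

bacterial: 0.35 × 0.85 × (1−0.15) × (1−0.5) × 0.5 × 0.5 = 0.031609375
viral: 0.05 × 0.5 × (1−0.8) × (1−0.85) × 0.75 × 0.35 = 0.000196875
fungal: 0.6 × 0.25 × (1−0.9) × (1−0.3) × 0.3 × 0.75 = 0.0023625
Highest score → bacterial.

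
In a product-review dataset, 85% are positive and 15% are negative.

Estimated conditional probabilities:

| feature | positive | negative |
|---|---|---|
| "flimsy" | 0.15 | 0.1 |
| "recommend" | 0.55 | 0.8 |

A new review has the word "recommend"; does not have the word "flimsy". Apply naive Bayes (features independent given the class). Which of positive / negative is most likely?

positive

positive: 0.85 × (1−0.15) × 0.55 = 0.397375
negative: 0.15 × (1−0.1) × 0.8 = 0.108
Highest score → positive.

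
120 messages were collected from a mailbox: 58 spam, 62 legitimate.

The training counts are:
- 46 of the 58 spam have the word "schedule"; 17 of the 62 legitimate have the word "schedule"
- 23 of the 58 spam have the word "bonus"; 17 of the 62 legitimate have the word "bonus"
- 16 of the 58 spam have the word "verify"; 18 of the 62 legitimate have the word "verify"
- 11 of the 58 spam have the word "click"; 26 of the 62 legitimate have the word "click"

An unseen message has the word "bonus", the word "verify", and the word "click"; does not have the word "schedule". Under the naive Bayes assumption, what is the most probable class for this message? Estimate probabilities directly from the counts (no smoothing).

legitimate

spam: (58/120) × (12/58) × (23/58) × (16/58) × (11/58) ≈ 0.00207471
legitimate: (62/120) × (45/62) × (17/62) × (18/62) × (26/62) ≈ 0.0125185
Highest score → legitimate.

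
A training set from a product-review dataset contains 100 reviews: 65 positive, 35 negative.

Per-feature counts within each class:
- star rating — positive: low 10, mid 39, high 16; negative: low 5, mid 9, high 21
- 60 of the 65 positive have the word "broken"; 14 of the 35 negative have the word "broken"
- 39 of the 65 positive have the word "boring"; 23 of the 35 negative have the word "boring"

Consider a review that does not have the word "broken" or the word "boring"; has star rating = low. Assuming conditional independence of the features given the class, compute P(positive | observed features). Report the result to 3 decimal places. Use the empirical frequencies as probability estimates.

positive: (65/100) × (10/65) × (5/65) × (26/65) ≈ 0.00307692
negative: (35/100) × (5/35) × (21/35) × (12/35) ≈ 0.0102857
P(positive | x) = 0.00307692 / 0.01336262 ≈ 0.230

0.230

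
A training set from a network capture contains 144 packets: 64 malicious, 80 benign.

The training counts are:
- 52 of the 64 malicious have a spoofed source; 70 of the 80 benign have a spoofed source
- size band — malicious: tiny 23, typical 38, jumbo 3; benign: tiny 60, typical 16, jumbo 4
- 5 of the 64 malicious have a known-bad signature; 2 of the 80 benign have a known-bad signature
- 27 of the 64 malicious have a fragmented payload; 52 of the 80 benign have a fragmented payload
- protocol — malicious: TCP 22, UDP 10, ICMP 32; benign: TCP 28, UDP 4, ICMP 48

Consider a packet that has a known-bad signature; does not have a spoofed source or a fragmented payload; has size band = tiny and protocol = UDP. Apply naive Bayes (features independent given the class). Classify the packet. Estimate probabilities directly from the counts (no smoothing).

malicious

malicious: (64/144) × (12/64) × (23/64) × (5/64) × (37/64) × (10/64) ≈ 0.000211348
benign: (80/144) × (10/80) × (60/80) × (2/80) × (28/80) × (4/80) ≈ 0.0000227865
Highest score → malicious.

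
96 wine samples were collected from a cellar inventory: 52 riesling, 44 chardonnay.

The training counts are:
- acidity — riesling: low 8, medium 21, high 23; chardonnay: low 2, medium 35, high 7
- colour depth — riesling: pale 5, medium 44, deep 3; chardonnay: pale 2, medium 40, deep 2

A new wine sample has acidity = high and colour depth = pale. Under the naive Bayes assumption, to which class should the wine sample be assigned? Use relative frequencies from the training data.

riesling: (52/96) × (23/52) × (5/52) ≈ 0.0230369
chardonnay: (44/96) × (7/44) × (2/44) ≈ 0.00331439
Highest score → riesling.

riesling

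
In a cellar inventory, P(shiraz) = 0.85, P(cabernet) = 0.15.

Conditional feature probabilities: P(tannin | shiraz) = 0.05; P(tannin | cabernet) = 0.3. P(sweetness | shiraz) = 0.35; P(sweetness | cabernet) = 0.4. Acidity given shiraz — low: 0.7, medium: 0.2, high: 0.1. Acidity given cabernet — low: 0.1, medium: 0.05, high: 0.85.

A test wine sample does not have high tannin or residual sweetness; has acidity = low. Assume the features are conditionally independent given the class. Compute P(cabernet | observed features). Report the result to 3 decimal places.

0.017

shiraz: 0.85 × (1−0.05) × (1−0.35) × 0.7 = 0.3674125
cabernet: 0.15 × (1−0.3) × (1−0.4) × 0.1 = 0.0063
P(cabernet | x) = 0.0063 / 0.3737125 ≈ 0.017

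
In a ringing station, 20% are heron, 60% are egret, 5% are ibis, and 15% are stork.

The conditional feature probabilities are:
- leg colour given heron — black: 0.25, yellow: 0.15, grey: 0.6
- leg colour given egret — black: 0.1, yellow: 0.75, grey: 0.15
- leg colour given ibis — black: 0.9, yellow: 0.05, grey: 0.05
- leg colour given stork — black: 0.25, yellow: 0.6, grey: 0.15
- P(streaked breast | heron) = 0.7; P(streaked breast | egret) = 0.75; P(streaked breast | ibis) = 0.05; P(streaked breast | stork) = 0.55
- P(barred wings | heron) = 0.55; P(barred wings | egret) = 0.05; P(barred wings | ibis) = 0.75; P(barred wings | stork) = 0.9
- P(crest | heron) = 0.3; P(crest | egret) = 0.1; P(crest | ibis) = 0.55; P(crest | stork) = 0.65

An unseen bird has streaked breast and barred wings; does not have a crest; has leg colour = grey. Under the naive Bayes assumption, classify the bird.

heron: 0.2 × 0.6 × 0.7 × 0.55 × (1−0.3) = 0.03234
egret: 0.6 × 0.15 × 0.75 × 0.05 × (1−0.1) = 0.0030375
ibis: 0.05 × 0.05 × 0.05 × 0.75 × (1−0.55) = 0.0000421875
stork: 0.15 × 0.15 × 0.55 × 0.9 × (1−0.65) = 0.003898125
Highest score → heron.

heron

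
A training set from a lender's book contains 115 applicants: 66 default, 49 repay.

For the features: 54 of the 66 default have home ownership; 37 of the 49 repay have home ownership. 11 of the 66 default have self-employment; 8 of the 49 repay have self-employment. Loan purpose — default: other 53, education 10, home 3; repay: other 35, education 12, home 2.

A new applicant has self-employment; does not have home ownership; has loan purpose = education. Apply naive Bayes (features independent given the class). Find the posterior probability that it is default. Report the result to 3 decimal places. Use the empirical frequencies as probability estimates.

default: (66/115) × (12/66) × (11/66) × (10/66) ≈ 0.00263505
repay: (49/115) × (12/49) × (8/49) × (12/49) ≈ 0.00417217
P(default | x) = 0.00263505 / 0.00680722 ≈ 0.387

0.387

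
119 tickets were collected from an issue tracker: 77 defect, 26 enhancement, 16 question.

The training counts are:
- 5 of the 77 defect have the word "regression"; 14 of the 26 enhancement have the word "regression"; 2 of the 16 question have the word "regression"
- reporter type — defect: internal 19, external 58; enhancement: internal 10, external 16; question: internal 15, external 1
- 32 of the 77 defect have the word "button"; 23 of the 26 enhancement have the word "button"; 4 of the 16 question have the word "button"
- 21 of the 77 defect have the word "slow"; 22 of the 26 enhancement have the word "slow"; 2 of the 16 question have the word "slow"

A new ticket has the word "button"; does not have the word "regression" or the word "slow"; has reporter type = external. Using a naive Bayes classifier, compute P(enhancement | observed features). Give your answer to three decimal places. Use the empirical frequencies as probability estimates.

defect: (77/119) × (72/77) × (58/77) × (32/77) × (56/77) ≈ 0.137746
enhancement: (26/119) × (12/26) × (16/26) × (23/26) × (4/26) ≈ 0.00844544
question: (16/119) × (14/16) × (1/16) × (4/16) × (14/16) ≈ 0.00160846
P(enhancement | x) = 0.00844544 / 0.1477999 ≈ 0.057

0.057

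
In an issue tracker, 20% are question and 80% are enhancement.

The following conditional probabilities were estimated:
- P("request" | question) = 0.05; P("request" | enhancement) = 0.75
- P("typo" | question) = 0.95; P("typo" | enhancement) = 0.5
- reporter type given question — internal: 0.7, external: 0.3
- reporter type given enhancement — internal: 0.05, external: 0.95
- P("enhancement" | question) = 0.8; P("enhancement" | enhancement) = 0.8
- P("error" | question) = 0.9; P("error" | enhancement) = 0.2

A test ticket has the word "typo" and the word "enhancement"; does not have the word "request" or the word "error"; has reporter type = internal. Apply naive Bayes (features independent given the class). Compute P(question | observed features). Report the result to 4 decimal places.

0.7595

question: 0.2 × (1−0.05) × 0.95 × 0.7 × 0.8 × (1−0.9) = 0.010108
enhancement: 0.8 × (1−0.75) × 0.5 × 0.05 × 0.8 × (1−0.2) = 0.0032
P(question | x) = 0.010108 / 0.013308 ≈ 0.7595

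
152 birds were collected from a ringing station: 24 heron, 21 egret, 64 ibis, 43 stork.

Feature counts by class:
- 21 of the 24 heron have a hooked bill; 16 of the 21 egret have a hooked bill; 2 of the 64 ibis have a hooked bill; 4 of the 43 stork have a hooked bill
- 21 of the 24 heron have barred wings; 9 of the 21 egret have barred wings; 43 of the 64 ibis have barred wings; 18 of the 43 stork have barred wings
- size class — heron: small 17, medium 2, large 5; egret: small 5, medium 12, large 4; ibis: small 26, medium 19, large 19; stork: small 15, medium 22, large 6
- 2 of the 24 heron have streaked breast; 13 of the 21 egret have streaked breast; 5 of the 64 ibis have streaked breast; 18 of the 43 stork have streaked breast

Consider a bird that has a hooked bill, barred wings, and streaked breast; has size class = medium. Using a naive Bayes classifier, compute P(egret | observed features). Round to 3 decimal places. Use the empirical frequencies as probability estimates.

heron: (24/152) × (21/24) × (21/24) × (2/24) × (2/24) ≈ 0.000839501
egret: (21/152) × (16/21) × (9/21) × (12/21) × (13/21) ≈ 0.0159583
ibis: (64/152) × (2/64) × (43/64) × (19/64) × (5/64) = 0.00020503997802734375
stork: (43/152) × (4/43) × (18/43) × (22/43) × (18/43) ≈ 0.00235928
P(egret | x) = 0.0159583 / 0.01936212097802734375 ≈ 0.824

0.824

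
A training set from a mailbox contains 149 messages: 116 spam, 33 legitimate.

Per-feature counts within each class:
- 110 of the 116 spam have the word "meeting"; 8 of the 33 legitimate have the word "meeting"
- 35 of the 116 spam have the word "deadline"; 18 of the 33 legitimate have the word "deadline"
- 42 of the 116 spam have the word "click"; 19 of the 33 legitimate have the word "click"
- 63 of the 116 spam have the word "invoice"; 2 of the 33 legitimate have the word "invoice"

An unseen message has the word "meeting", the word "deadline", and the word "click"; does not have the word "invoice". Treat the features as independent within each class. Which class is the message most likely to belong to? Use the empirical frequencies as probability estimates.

spam: (116/149) × (110/116) × (35/116) × (42/116) × (53/116) ≈ 0.036849
legitimate: (33/149) × (8/33) × (18/33) × (19/33) × (31/33) ≈ 0.0158398
Highest score → spam.

spam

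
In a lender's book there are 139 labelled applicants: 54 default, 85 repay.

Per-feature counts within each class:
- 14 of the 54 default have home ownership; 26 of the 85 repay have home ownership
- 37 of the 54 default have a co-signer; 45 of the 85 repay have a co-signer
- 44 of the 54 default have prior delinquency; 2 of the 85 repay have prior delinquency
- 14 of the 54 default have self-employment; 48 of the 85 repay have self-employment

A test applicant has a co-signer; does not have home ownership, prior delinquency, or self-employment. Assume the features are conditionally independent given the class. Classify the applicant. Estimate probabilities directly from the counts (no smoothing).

default: (54/139) × (40/54) × (37/54) × (10/54) × (40/54) ≈ 0.0270474
repay: (85/139) × (59/85) × (45/85) × (83/85) × (37/85) ≈ 0.0955153
Highest score → repay.

repay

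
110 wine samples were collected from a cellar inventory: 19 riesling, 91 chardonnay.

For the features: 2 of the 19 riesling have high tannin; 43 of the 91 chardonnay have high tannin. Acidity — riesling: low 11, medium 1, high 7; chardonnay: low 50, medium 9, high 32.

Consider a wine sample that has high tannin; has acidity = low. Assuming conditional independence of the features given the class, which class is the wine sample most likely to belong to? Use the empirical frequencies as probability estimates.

riesling: (19/110) × (2/19) × (11/19) ≈ 0.0105263
chardonnay: (91/110) × (43/91) × (50/91) ≈ 0.214785
Highest score → chardonnay.

chardonnay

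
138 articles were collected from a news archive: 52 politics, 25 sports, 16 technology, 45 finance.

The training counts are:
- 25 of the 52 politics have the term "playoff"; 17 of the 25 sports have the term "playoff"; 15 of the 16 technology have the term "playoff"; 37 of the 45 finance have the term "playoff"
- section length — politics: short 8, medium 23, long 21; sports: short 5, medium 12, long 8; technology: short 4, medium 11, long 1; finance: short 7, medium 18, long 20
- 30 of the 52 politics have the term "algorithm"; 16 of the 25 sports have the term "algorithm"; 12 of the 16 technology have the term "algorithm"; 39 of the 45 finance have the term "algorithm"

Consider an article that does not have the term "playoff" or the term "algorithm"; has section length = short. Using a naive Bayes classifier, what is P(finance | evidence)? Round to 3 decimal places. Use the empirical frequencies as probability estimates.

politics: (52/138) × (27/52) × (8/52) × (22/52) ≈ 0.0127348
sports: (25/138) × (8/25) × (5/25) × (9/25) ≈ 0.00417391
technology: (16/138) × (1/16) × (4/16) × (4/16) ≈ 0.000452899
finance: (45/138) × (8/45) × (7/45) × (6/45) ≈ 0.00120236
P(finance | x) = 0.00120236 / 0.018563969 ≈ 0.065

0.065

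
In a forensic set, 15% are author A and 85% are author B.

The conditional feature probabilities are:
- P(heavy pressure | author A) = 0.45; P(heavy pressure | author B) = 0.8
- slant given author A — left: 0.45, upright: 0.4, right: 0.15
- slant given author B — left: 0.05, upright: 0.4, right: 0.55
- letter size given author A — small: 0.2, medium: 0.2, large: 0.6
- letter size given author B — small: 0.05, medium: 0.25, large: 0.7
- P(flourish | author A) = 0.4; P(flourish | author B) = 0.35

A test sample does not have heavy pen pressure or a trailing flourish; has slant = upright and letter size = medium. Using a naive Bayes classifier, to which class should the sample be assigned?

author A: 0.15 × (1−0.45) × 0.4 × 0.2 × (1−0.4) = 0.00396
author B: 0.85 × (1−0.8) × 0.4 × 0.25 × (1−0.35) = 0.01105
Highest score → author B.

author B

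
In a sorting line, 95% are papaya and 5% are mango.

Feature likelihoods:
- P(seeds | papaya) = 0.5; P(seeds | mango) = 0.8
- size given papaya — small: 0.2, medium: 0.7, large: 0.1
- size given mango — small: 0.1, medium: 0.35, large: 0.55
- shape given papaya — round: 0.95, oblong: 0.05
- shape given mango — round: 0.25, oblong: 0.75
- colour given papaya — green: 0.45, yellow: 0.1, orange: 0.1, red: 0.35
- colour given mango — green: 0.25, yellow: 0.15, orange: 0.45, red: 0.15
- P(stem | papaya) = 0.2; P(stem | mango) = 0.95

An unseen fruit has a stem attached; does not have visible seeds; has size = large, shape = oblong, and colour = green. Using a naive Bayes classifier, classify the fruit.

mango

papaya: 0.95 × (1−0.5) × 0.1 × 0.05 × 0.45 × 0.2 = 0.00021375
mango: 0.05 × (1−0.8) × 0.55 × 0.75 × 0.25 × 0.95 = 0.0009796875
Highest score → mango.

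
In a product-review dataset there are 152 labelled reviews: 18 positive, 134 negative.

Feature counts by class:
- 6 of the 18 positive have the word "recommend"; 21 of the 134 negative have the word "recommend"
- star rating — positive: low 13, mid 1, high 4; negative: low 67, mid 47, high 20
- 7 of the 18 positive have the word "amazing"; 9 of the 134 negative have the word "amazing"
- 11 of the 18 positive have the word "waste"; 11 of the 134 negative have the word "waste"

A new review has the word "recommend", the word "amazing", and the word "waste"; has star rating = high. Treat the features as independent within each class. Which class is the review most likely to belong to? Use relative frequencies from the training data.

positive: (18/152) × (6/18) × (4/18) × (7/18) × (11/18) ≈ 0.00208469
negative: (134/152) × (21/134) × (20/134) × (9/134) × (11/134) ≈ 0.000113691
Highest score → positive.

positive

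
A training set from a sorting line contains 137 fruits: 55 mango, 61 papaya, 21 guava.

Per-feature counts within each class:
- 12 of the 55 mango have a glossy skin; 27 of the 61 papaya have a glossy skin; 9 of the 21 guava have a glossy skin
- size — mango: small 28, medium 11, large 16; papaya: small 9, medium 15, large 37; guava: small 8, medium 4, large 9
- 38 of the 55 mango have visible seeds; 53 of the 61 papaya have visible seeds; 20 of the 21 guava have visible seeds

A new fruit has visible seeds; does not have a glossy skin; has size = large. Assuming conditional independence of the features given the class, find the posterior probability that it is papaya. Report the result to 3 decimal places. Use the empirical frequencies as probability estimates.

mango: (55/137) × (43/55) × (16/55) × (38/55) ≈ 0.063085
papaya: (61/137) × (34/61) × (37/61) × (53/61) ≈ 0.130791
guava: (21/137) × (12/21) × (9/21) × (20/21) ≈ 0.0357515
P(papaya | x) = 0.130791 / 0.2296275 ≈ 0.570

0.570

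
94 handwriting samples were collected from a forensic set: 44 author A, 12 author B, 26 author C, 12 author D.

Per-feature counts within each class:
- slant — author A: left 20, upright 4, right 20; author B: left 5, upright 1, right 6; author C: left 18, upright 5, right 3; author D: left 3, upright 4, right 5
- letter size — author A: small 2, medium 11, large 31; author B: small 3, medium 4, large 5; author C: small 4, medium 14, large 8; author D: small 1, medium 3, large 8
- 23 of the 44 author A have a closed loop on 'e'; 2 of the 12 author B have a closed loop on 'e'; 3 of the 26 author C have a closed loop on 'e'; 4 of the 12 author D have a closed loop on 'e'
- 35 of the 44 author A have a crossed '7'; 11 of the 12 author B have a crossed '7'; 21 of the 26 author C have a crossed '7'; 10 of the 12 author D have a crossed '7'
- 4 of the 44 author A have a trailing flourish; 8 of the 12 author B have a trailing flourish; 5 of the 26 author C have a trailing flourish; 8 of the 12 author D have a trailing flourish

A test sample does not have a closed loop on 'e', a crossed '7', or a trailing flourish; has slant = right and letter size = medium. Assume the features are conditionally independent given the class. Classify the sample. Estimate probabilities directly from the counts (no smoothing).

author A: (44/94) × (20/44) × (11/44) × (21/44) × (9/44) × (40/44) ≈ 0.00472069
author B: (12/94) × (6/12) × (4/12) × (10/12) × (1/12) × (4/12) ≈ 0.000492514
author C: (26/94) × (3/26) × (14/26) × (23/26) × (5/26) × (21/26) ≈ 0.00236127
author D: (12/94) × (5/12) × (3/12) × (8/12) × (2/12) × (4/12) ≈ 0.000492514
Highest score → author A.

author A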